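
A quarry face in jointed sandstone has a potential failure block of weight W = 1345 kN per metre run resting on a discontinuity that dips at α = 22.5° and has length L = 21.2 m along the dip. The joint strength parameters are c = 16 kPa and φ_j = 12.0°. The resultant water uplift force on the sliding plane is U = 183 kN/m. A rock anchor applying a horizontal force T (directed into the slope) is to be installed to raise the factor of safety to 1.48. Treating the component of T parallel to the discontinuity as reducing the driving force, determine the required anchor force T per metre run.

Resolving forces along and normal to the sliding plane, with the horizontal anchor force T adding T·sinα to the effective normal force and T·cosα acting up the plane against the driving force:
FS = [cL + (W cosα − U + T sinα) tanφ_j] / [W sinα − T cosα]
Without the anchor: N' = 1059.6 kN/m, driving T_d = 514.7 kN/m, resisting R = 16·21.2 + 1059.6·tan12.0° = 564.4 kN/m, FS = 1.10.
Setting FS = 1.48 and solving for T:
1.48·(514.7 − T cos22.5°) = 564.4 + T sin22.5°·tan12.0°
T·(sin22.5°·tan12.0° + 1.48·cos22.5°) = 1.48·514.7 − 564.4
T·(0.3827·0.2126 + 1.48·0.9239) = 761.8 − 564.4 = 197.3
T·1.4487 = 197.3
T = 136.2 kN/m

T = 136 kN/m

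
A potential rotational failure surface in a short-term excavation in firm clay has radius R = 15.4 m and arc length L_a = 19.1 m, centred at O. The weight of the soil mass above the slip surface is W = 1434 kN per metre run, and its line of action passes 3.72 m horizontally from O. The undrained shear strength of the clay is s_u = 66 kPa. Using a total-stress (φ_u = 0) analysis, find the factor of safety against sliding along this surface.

Taking moments about the centre O, the resisting moment is provided by the undrained shear strength acting along the arc:
M_R = s_u·L_a·R = 66·19.10·15.4 = 19413.2 kN·m/m
M_D = W·d = 1434·3.72 = 5334.5 kN·m/m
FS = M_R / M_D = 19413.2 / 5334.5 = 3.639

FS = 3.64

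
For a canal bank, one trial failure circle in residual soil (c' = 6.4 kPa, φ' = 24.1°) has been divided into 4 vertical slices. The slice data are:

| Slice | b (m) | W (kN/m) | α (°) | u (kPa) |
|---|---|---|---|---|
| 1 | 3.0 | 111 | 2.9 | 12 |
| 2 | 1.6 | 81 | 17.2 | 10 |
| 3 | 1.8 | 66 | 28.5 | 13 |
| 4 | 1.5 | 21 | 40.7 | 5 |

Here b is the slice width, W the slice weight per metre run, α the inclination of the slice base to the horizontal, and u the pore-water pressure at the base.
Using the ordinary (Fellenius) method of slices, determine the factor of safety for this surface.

FS = 1.78

Ordinary method of slices: FS = Σ[c'·Δl_i + (W_i cosα_i − u_i·Δl_i)·tanφ'] / Σ W_i sinα_i, with Δl_i = b_i / cosα_i.
Slice 1: Δl = 3.0/cos2.9° = 3.004 m; N'_1 = 111·cos2.9° − 12·3.004 = 74.8; c'Δl = 19.22; W sinα = 5.6
Slice 2: Δl = 1.6/cos17.2° = 1.675 m; N'_2 = 81·cos17.2° − 10·1.675 = 60.6; c'Δl = 10.72; W sinα = 24.0
Slice 3: Δl = 1.8/cos28.5° = 2.048 m; N'_3 = 66·cos28.5° − 13·2.048 = 31.4; c'Δl = 13.11; W sinα = 31.5
Slice 4: Δl = 1.5/cos40.7° = 1.979 m; N'_4 = 21·cos40.7° − 5·1.979 = 6.0; c'Δl = 12.66; W sinα = 13.7
Σc'Δl = 55.7 kN/m; ΣN' = 172.8 kN/m; ΣW sinα = 74.8 kN/m
Resisting = 55.7 + 172.8·tan24.1° = 55.7 + 77.3 = 133.0 kN/m
FS = 133.0 / 74.8 = 1.780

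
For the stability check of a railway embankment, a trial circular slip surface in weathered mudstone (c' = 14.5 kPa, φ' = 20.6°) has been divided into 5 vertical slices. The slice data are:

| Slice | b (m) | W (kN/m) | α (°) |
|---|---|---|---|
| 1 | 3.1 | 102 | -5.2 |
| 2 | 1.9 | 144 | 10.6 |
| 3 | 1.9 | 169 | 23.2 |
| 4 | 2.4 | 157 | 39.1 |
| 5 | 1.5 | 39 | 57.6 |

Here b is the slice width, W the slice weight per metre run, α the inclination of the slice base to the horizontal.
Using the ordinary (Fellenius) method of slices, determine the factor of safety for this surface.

FS = 1.82

Ordinary method of slices: FS = Σ[c'·Δl_i + (W_i cosα_i)·tanφ'] / Σ W_i sinα_i, with Δl_i = b_i / cosα_i.
Slice 1: Δl = 3.1/cos(-5.2°) = 3.113 m; N'_1 = 102·cos(-5.2°) = 101.6; c'Δl = 45.14; W sinα = -9.2
Slice 2: Δl = 1.9/cos10.6° = 1.933 m; N'_2 = 144·cos10.6° = 141.5; c'Δl = 28.03; W sinα = 26.5
Slice 3: Δl = 1.9/cos23.2° = 2.067 m; N'_3 = 169·cos23.2° = 155.3; c'Δl = 29.97; W sinα = 66.6
Slice 4: Δl = 2.4/cos39.1° = 3.093 m; N'_4 = 157·cos39.1° = 121.8; c'Δl = 44.84; W sinα = 99.0
Slice 5: Δl = 1.5/cos57.6° = 2.799 m; N'_5 = 39·cos57.6° = 20.9; c'Δl = 40.59; W sinα = 32.9
Σc'Δl = 188.6 kN/m; ΣN' = 541.2 kN/m; ΣW sinα = 215.8 kN/m
Resisting = 188.6 + 541.2·tan20.6° = 188.6 + 203.4 = 392.0 kN/m
FS = 392.0 / 215.8 = 1.817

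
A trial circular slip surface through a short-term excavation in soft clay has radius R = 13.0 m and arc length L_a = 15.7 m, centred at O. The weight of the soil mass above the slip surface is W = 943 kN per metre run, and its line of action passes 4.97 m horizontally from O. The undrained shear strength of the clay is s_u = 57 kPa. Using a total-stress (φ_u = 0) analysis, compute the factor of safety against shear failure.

FS = 2.48

Taking moments about the centre O, the resisting moment is provided by the undrained shear strength acting along the arc:
M_R = s_u·L_a·R = 57·15.70·13.0 = 11633.7 kN·m/m
M_D = W·d = 943·4.97 = 4686.7 kN·m/m
FS = M_R / M_D = 11633.7 / 4686.7 = 2.482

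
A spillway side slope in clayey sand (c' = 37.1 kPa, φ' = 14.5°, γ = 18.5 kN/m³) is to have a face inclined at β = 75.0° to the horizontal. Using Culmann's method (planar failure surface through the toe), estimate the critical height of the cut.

Culmann's analysis gives the critical failure plane at α_cr = (β + φ')/2 = (75.0 + 14.5)/2 = 44.8°, and the critical height
H_c = (4c'/γ) · sinβ cosφ' / [1 − cos(β − φ')]
    = (4·37.1/18.5) · sin75.0°·cos14.5° / [1 − cos(60.5°)]
    = 8.022 · 0.9659·0.9681 / [1 − 0.4924]
    = 8.022 · 0.9352 / 0.5076
    = 14.78 m

H_c = 14.78 m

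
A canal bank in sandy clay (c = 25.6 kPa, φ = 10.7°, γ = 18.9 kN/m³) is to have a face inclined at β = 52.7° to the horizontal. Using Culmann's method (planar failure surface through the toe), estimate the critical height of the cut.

Culmann's analysis gives the critical failure plane at α_cr = (β + φ)/2 = (52.7 + 10.7)/2 = 31.7°, and the critical height
H_c = (4c/γ) · sinβ cosφ / [1 − cos(β − φ)]
    = (4·25.6/18.9) · sin52.7°·cos10.7° / [1 − cos(42.0°)]
    = 5.418 · 0.7955·0.9826 / [1 − 0.7431]
    = 5.418 · 0.7816 / 0.2569
    = 16.49 m

H_c = 16.49 m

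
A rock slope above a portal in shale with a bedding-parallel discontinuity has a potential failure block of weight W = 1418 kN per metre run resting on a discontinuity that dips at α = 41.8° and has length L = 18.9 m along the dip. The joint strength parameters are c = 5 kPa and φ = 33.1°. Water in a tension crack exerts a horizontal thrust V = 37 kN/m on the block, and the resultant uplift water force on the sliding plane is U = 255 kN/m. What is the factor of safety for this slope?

Resolving the block weight along and normal to the plane and applying the Mohr–Coulomb strength on the joint:
N' = W cosα − U − V sinα = 1418·cos41.8° − 255 − 37·sin41.8° = 777.4 kN/m
Driving force T = W sinα + V cosα = 1418·sin41.8° + 37·cos41.8° = 972.7 kN/m
Resisting force R = c·L + N'·tanφ = 5·18.9 + 777.4·tan33.1° = 94.5 + 506.8 = 601.3 kN/m
FS = R / T = 601.3 / 972.7 = 0.618

FS = 0.62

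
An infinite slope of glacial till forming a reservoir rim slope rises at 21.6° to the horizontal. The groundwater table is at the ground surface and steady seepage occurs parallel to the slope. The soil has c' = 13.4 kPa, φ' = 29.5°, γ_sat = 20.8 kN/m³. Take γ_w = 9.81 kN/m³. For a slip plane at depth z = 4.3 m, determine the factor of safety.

With seepage parallel to the slope and the water table at the surface, the effective normal stress on the slip plane uses the buoyant unit weight γ' = γ_sat − γ_w while the driving shear stress uses γ_sat:
FS = [c' + γ' z cos²β tanφ'] / [γ_sat z sinβ cosβ]
γ' = 20.8 − 9.81 = 10.99 kN/m³
Numerator = 13.4 + 10.99·4.3·cos²21.6°·tan29.5° = 13.4 + 10.99·4.3·0.8645·0.5658 = 36.513 kPa
Denominator = 20.8·4.3·sin21.6°·cos21.6° = 20.8·4.3·0.3681·0.9298 = 30.613 kPa
FS = 36.513 / 30.613 = 1.193

FS = 1.19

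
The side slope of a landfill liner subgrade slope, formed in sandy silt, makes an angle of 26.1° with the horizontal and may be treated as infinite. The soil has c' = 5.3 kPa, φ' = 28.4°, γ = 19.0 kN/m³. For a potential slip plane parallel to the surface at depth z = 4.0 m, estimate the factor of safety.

FS = 1.28

For an infinite slope with a slip plane parallel to the surface (no pore pressure): FS = [c' + γz cos²β tanφ'] / [γz sinβ cosβ].
γz = 19.0·4.0 = 76.00 kN/m²
Numerator = 5.3 + 76.00·cos²26.1°·tan28.4° = 5.3 + 76.00·0.8065·0.5407 = 38.440 kPa
Denominator = 76.00·sin26.1°·cos26.1° = 76.00·0.4399·0.8980 = 30.026 kPa
FS = 38.440 / 30.026 = 1.280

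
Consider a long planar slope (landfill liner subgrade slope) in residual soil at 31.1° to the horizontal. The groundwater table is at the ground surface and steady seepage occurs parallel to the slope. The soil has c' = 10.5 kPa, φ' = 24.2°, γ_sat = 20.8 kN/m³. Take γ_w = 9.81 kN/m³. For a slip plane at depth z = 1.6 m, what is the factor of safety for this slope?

FS = 1.11

With seepage parallel to the slope and the water table at the surface, the effective normal stress on the slip plane uses the buoyant unit weight γ' = γ_sat − γ_w while the driving shear stress uses γ_sat:
FS = [c' + γ' z cos²β tanφ'] / [γ_sat z sinβ cosβ]
γ' = 20.8 − 9.81 = 10.99 kN/m³
Numerator = 10.5 + 10.99·1.6·cos²31.1°·tan24.2° = 10.5 + 10.99·1.6·0.7332·0.4494 = 16.294 kPa
Denominator = 20.8·1.6·sin31.1°·cos31.1° = 20.8·1.6·0.5165·0.8563 = 14.719 kPa
FS = 16.294 / 14.719 = 1.107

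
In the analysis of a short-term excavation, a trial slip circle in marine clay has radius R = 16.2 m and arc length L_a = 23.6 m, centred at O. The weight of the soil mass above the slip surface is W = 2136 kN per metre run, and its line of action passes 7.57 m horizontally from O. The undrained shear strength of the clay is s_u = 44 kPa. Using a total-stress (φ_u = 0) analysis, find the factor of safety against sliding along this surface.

Taking moments about the centre O, the resisting moment is provided by the undrained shear strength acting along the arc:
M_R = s_u·L_a·R = 44·23.60·16.2 = 16822.1 kN·m/m
M_D = W·d = 2136·7.57 = 16169.5 kN·m/m
FS = M_R / M_D = 16822.1 / 16169.5 = 1.040

FS = 1.04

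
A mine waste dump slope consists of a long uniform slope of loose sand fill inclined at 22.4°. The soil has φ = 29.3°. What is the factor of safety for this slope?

FS = 1.36

For a dry cohesionless infinite slope the factor of safety is FS = tanφ / tanβ.
FS = tan29.3° / tan22.4° = 0.5612 / 0.4122 = 1.362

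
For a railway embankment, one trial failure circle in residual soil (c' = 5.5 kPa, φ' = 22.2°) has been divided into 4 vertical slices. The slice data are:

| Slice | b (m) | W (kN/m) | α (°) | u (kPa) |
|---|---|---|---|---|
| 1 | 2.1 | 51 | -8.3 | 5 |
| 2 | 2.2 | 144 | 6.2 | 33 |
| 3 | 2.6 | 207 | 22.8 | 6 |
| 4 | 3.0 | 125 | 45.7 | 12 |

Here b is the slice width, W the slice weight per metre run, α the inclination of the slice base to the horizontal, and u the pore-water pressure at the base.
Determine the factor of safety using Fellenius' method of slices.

Ordinary method of slices: FS = Σ[c'·Δl_i + (W_i cosα_i − u_i·Δl_i)·tanφ'] / Σ W_i sinα_i, with Δl_i = b_i / cosα_i.
Slice 1: Δl = 2.1/cos(-8.3°) = 2.122 m; N'_1 = 51·cos(-8.3°) − 5·2.122 = 39.9; c'Δl = 11.67; W sinα = -7.4
Slice 2: Δl = 2.2/cos6.2° = 2.213 m; N'_2 = 144·cos6.2° − 33·2.213 = 70.1; c'Δl = 12.17; W sinα = 15.6
Slice 3: Δl = 2.6/cos22.8° = 2.820 m; N'_3 = 207·cos22.8° − 6·2.820 = 173.9; c'Δl = 15.51; W sinα = 80.2
Slice 4: Δl = 3.0/cos45.7° = 4.295 m; N'_4 = 125·cos45.7° − 12·4.295 = 35.8; c'Δl = 23.62; W sinα = 89.5
Σc'Δl = 63.0 kN/m; ΣN' = 319.6 kN/m; ΣW sinα = 177.9 kN/m
Resisting = 63.0 + 319.6·tan22.2° = 63.0 + 130.4 = 193.4 kN/m
FS = 193.4 / 177.9 = 1.087

FS = 1.09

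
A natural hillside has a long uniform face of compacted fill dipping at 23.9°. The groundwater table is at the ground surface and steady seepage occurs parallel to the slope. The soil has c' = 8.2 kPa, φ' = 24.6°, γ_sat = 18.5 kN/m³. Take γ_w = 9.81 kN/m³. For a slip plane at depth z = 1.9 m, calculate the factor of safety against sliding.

FS = 1.12

With seepage parallel to the slope and the water table at the surface, the effective normal stress on the slip plane uses the buoyant unit weight γ' = γ_sat − γ_w while the driving shear stress uses γ_sat:
FS = [c' + γ' z cos²β tanφ'] / [γ_sat z sinβ cosβ]
γ' = 18.5 − 9.81 = 8.69 kN/m³
Numerator = 8.2 + 8.69·1.9·cos²23.9°·tan24.6° = 8.2 + 8.69·1.9·0.8359·0.4578 = 14.519 kPa
Denominator = 18.5·1.9·sin23.9°·cos23.9° = 18.5·1.9·0.4051·0.9143 = 13.020 kPa
FS = 14.519 / 13.020 = 1.115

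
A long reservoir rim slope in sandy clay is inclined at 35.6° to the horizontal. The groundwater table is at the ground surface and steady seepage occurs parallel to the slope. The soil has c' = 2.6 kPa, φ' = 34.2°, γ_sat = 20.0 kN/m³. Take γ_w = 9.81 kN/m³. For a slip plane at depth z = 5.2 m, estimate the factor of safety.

FS = 0.54

With seepage parallel to the slope and the water table at the surface, the effective normal stress on the slip plane uses the buoyant unit weight γ' = γ_sat − γ_w while the driving shear stress uses γ_sat:
FS = [c' + γ' z cos²β tanφ'] / [γ_sat z sinβ cosβ]
γ' = 20.0 − 9.81 = 10.19 kN/m³
Numerator = 2.6 + 10.19·5.2·cos²35.6°·tan34.2° = 2.6 + 10.19·5.2·0.6611·0.6796 = 26.408 kPa
Denominator = 20.0·5.2·sin35.6°·cos35.6° = 20.0·5.2·0.5821·0.8131 = 49.226 kPa
FS = 26.408 / 49.226 = 0.536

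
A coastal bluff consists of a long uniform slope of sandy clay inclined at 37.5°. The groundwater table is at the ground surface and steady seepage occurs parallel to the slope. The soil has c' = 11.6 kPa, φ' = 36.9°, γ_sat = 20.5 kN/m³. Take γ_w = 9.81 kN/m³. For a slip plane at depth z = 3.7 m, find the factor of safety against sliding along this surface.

With seepage parallel to the slope and the water table at the surface, the effective normal stress on the slip plane uses the buoyant unit weight γ' = γ_sat − γ_w while the driving shear stress uses γ_sat:
FS = [c' + γ' z cos²β tanφ'] / [γ_sat z sinβ cosβ]
γ' = 20.5 − 9.81 = 10.69 kN/m³
Numerator = 11.6 + 10.69·3.7·cos²37.5°·tan36.9° = 11.6 + 10.69·3.7·0.6294·0.7508 = 30.292 kPa
Denominator = 20.5·3.7·sin37.5°·cos37.5° = 20.5·3.7·0.6088·0.7934 = 36.633 kPa
FS = 30.292 / 36.633 = 0.827

FS = 0.83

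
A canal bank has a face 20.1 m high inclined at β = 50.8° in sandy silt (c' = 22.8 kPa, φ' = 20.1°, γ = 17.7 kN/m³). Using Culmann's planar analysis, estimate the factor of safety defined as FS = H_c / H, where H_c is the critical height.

H_c = (4c'/γ) · sinβ cosφ' / [1 − cos(β − φ')]
    = (4·22.8/17.7) · sin50.8°·cos20.1° / [1 − cos30.7°]
    = 5.153 · 0.7277 / 0.1401 = 26.76 m
FS = H_c / H = 26.76 / 20.1 = 1.331

FS = 1.33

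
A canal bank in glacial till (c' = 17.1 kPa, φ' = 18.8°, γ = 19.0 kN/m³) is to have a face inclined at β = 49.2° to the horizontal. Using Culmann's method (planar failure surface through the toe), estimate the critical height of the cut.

H_c = 18.76 m

Culmann's analysis gives the critical failure plane at α_cr = (β + φ')/2 = (49.2 + 18.8)/2 = 34.0°, and the critical height
H_c = (4c'/γ) · sinβ cosφ' / [1 − cos(β − φ')]
    = (4·17.1/19.0) · sin49.2°·cos18.8° / [1 − cos(30.4°)]
    = 3.600 · 0.7570·0.9466 / [1 − 0.8625]
    = 3.600 · 0.7166 / 0.1375
    = 18.76 m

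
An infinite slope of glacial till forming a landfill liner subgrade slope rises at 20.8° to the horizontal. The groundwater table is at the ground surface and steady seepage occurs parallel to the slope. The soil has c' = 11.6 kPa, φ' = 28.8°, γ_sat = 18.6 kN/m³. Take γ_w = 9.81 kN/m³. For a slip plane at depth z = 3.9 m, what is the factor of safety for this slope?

FS = 1.17

With seepage parallel to the slope and the water table at the surface, the effective normal stress on the slip plane uses the buoyant unit weight γ' = γ_sat − γ_w while the driving shear stress uses γ_sat:
FS = [c' + γ' z cos²β tanφ'] / [γ_sat z sinβ cosβ]
γ' = 18.6 − 9.81 = 8.79 kN/m³
Numerator = 11.6 + 8.79·3.9·cos²20.8°·tan28.8° = 11.6 + 8.79·3.9·0.8739·0.5498 = 28.070 kPa
Denominator = 18.6·3.9·sin20.8°·cos20.8° = 18.6·3.9·0.3551·0.9348 = 24.081 kPa
FS = 28.070 / 24.081 = 1.166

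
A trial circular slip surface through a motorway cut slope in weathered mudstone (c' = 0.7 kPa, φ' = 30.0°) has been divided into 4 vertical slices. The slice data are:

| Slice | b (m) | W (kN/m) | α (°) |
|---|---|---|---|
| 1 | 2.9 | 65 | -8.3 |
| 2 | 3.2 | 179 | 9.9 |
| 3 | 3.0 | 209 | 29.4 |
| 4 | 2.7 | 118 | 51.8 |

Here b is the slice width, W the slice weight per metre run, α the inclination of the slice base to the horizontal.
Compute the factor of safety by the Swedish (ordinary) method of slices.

Ordinary method of slices: FS = Σ[c'·Δl_i + (W_i cosα_i)·tanφ'] / Σ W_i sinα_i, with Δl_i = b_i / cosα_i.
Slice 1: Δl = 2.9/cos(-8.3°) = 2.931 m; N'_1 = 65·cos(-8.3°) = 64.3; c'Δl = 2.05; W sinα = -9.4
Slice 2: Δl = 3.2/cos9.9° = 3.248 m; N'_2 = 179·cos9.9° = 176.3; c'Δl = 2.27; W sinα = 30.8
Slice 3: Δl = 3.0/cos29.4° = 3.443 m; N'_3 = 209·cos29.4° = 182.1; c'Δl = 2.41; W sinα = 102.6
Slice 4: Δl = 2.7/cos51.8° = 4.366 m; N'_4 = 118·cos51.8° = 73.0; c'Δl = 3.06; W sinα = 92.7
Σc'Δl = 9.8 kN/m; ΣN' = 495.7 kN/m; ΣW sinα = 216.7 kN/m
Resisting = 9.8 + 495.7·tan30.0° = 9.8 + 286.2 = 296.0 kN/m
FS = 296.0 / 216.7 = 1.366

FS = 1.37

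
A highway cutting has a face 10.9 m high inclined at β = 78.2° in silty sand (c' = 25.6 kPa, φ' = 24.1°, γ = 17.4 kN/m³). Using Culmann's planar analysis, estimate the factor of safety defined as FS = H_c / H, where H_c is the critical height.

FS = 1.17

H_c = (4c'/γ) · sinβ cosφ' / [1 − cos(β − φ')]
    = (4·25.6/17.4) · sin78.2°·cos24.1° / [1 − cos54.1°]
    = 5.885 · 0.8935 / 0.4136 = 12.71 m
FS = H_c / H = 12.71 / 10.9 = 1.166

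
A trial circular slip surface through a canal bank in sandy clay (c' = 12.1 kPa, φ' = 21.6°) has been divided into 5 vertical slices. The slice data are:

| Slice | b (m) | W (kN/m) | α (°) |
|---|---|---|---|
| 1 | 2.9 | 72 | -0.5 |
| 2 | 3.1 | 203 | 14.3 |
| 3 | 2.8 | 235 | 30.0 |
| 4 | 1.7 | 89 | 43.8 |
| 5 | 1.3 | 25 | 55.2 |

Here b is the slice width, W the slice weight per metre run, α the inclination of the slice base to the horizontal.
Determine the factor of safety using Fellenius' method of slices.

Ordinary method of slices: FS = Σ[c'·Δl_i + (W_i cosα_i)·tanφ'] / Σ W_i sinα_i, with Δl_i = b_i / cosα_i.
Slice 1: Δl = 2.9/cos(-0.5°) = 2.900 m; N'_1 = 72·cos(-0.5°) = 72.0; c'Δl = 35.09; W sinα = -0.6
Slice 2: Δl = 3.1/cos14.3° = 3.199 m; N'_2 = 203·cos14.3° = 196.7; c'Δl = 38.71; W sinα = 50.1
Slice 3: Δl = 2.8/cos30.0° = 3.233 m; N'_3 = 235·cos30.0° = 203.5; c'Δl = 39.12; W sinα = 117.5
Slice 4: Δl = 1.7/cos43.8° = 2.355 m; N'_4 = 89·cos43.8° = 64.2; c'Δl = 28.50; W sinα = 61.6
Slice 5: Δl = 1.3/cos55.2° = 2.278 m; N'_5 = 25·cos55.2° = 14.3; c'Δl = 27.56; W sinα = 20.5
Σc'Δl = 169.0 kN/m; ΣN' = 550.7 kN/m; ΣW sinα = 249.1 kN/m
Resisting = 169.0 + 550.7·tan21.6° = 169.0 + 218.0 = 387.0 kN/m
FS = 387.0 / 249.1 = 1.553

FS = 1.55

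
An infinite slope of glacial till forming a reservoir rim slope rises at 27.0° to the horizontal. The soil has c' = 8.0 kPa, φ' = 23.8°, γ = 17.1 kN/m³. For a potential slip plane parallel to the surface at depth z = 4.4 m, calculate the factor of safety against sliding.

For an infinite slope with a slip plane parallel to the surface (no pore pressure): FS = [c' + γz cos²β tanφ'] / [γz sinβ cosβ].
γz = 17.1·4.4 = 75.24 kN/m²
Numerator = 8.0 + 75.24·cos²27.0°·tan23.8° = 8.0 + 75.24·0.7939·0.4411 = 34.345 kPa
Denominator = 75.24·sin27.0°·cos27.0° = 75.24·0.4540·0.8910 = 30.435 kPa
FS = 34.345 / 30.435 = 1.128

FS = 1.13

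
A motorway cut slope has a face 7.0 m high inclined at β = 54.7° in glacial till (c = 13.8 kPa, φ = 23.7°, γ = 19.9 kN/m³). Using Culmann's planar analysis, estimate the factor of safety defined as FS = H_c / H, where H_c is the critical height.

FS = 2.07

H_c = (4c/γ) · sinβ cosφ / [1 − cos(β − φ)]
    = (4·13.8/19.9) · sin54.7°·cos23.7° / [1 − cos31.0°]
    = 2.774 · 0.7473 / 0.1428 = 14.51 m
FS = H_c / H = 14.51 / 7.0 = 2.073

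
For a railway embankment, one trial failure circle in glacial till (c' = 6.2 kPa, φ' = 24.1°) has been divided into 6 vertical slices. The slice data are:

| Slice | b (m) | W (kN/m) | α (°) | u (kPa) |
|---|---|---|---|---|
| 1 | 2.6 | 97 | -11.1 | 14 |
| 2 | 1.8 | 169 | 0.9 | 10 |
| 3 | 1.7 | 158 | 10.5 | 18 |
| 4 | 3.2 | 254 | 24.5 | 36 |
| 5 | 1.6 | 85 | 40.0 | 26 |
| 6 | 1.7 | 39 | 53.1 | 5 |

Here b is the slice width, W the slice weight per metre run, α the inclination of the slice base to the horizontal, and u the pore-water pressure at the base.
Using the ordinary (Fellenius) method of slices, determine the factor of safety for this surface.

Ordinary method of slices: FS = Σ[c'·Δl_i + (W_i cosα_i − u_i·Δl_i)·tanφ'] / Σ W_i sinα_i, with Δl_i = b_i / cosα_i.
Slice 1: Δl = 2.6/cos(-11.1°) = 2.650 m; N'_1 = 97·cos(-11.1°) − 14·2.650 = 58.1; c'Δl = 16.43; W sinα = -18.7
Slice 2: Δl = 1.8/cos0.9° = 1.800 m; N'_2 = 169·cos0.9° − 10·1.800 = 151.0; c'Δl = 11.16; W sinα = 2.7
Slice 3: Δl = 1.7/cos10.5° = 1.729 m; N'_3 = 158·cos10.5° − 18·1.729 = 124.2; c'Δl = 10.72; W sinα = 28.8
Slice 4: Δl = 3.2/cos24.5° = 3.517 m; N'_4 = 254·cos24.5° − 36·3.517 = 104.5; c'Δl = 21.80; W sinα = 105.3
Slice 5: Δl = 1.6/cos40.0° = 2.089 m; N'_5 = 85·cos40.0° − 26·2.089 = 10.8; c'Δl = 12.95; W sinα = 54.6
Slice 6: Δl = 1.7/cos53.1° = 2.831 m; N'_6 = 39·cos53.1° − 5·2.831 = 9.3; c'Δl = 17.55; W sinα = 31.2
Σc'Δl = 90.6 kN/m; ΣN' = 457.9 kN/m; ΣW sinα = 203.9 kN/m
Resisting = 90.6 + 457.9·tan24.1° = 90.6 + 204.8 = 295.4 kN/m
FS = 295.4 / 203.9 = 1.449

FS = 1.45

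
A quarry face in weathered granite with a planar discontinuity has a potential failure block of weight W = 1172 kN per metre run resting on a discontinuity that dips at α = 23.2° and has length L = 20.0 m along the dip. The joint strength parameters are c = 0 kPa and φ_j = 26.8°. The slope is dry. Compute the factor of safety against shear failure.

FS = 1.18

Resolving the block weight along and normal to the plane and applying the Mohr–Coulomb strength on the joint:
N' = W cosα = 1172·cos23.2° = 1077.2 kN/m
Driving force T = W sinα = 1172·sin23.2° = 461.7 kN/m
Resisting force R = c·L + N'·tanφ_j = 0·20.0 + 1077.2·tan26.8° = 0.0 + 544.1 = 544.1 kN/m
FS = R / T = 544.1 / 461.7 = 1.179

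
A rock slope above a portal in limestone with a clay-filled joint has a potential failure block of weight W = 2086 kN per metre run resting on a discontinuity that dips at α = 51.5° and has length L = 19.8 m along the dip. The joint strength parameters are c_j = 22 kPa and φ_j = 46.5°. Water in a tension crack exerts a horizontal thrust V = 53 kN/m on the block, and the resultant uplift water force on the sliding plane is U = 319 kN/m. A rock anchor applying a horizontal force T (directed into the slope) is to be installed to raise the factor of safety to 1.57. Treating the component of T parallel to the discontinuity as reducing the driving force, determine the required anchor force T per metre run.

T = 661 kN/m

Resolving forces along and normal to the sliding plane, with the horizontal anchor force T adding T·sinα to the effective normal force and T·cosα acting up the plane against the driving force:
FS = [c_jL + (W cosα − U − V sinα + T sinα) tanφ_j] / [W sinα + V cosα − T cosα]
Without the anchor: N' = 938.1 kN/m, driving T_d = 1665.5 kN/m, resisting R = 22·19.8 + 938.1·tan46.5° = 1424.1 kN/m, FS = 0.86.
Setting FS = 1.57 and solving for T:
1.57·(1665.5 − T cos51.5°) = 1424.1 + T sin51.5°·tan46.5°
T·(sin51.5°·tan46.5° + 1.57·cos51.5°) = 1.57·1665.5 − 1424.1
T·(0.7826·1.0538 + 1.57·0.6225) = 2614.9 − 1424.1 = 1190.7
T·1.8020 = 1190.7
T = 660.8 kN/m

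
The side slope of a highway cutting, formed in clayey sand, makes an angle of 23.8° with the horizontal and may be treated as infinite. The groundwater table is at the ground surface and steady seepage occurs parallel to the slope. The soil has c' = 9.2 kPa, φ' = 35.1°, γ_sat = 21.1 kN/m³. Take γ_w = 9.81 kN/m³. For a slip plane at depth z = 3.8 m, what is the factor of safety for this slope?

FS = 1.16

With seepage parallel to the slope and the water table at the surface, the effective normal stress on the slip plane uses the buoyant unit weight γ' = γ_sat − γ_w while the driving shear stress uses γ_sat:
FS = [c' + γ' z cos²β tanφ'] / [γ_sat z sinβ cosβ]
γ' = 21.1 − 9.81 = 11.29 kN/m³
Numerator = 9.2 + 11.29·3.8·cos²23.8°·tan35.1° = 9.2 + 11.29·3.8·0.8372·0.7028 = 34.442 kPa
Denominator = 21.1·3.8·sin23.8°·cos23.8° = 21.1·3.8·0.4035·0.9150 = 29.605 kPa
FS = 34.442 / 29.605 = 1.163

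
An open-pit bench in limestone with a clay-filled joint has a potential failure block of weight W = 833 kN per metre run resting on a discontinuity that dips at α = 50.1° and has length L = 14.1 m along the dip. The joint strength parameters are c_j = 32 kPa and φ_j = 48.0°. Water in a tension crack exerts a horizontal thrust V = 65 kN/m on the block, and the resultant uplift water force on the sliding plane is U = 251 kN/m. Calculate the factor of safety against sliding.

Resolving the block weight along and normal to the plane and applying the Mohr–Coulomb strength on the joint:
N' = W cosα − U − V sinα = 833·cos50.1° − 251 − 65·sin50.1° = 233.5 kN/m
Driving force T = W sinα + V cosα = 833·sin50.1° + 65·cos50.1° = 680.7 kN/m
Resisting force R = c_j·L + N'·tanφ_j = 32·14.1 + 233.5·tan48.0° = 451.2 + 259.3 = 710.5 kN/m
FS = R / T = 710.5 / 680.7 = 1.044

FS = 1.04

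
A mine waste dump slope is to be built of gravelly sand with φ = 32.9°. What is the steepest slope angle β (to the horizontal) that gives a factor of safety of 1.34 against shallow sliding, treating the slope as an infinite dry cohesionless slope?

β = 25.8°

For an infinite dry cohesionless slope FS = tanφ/tanβ, so tanβ = tanφ / FS.
tanβ = tan32.9° / 1.34 = 0.6469 / 1.34 = 0.4828
β = arctan(0.4828) = 25.77°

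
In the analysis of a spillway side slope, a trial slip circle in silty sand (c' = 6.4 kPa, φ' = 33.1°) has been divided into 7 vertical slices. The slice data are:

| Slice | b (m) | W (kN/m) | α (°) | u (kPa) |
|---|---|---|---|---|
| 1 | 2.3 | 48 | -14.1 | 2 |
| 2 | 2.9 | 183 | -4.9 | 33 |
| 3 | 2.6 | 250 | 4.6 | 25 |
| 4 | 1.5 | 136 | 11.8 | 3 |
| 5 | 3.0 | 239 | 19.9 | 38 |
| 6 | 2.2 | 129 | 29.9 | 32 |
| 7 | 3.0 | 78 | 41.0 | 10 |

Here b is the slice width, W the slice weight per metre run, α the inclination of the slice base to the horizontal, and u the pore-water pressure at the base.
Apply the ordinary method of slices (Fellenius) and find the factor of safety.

Ordinary method of slices: FS = Σ[c'·Δl_i + (W_i cosα_i − u_i·Δl_i)·tanφ'] / Σ W_i sinα_i, with Δl_i = b_i / cosα_i.
Slice 1: Δl = 2.3/cos(-14.1°) = 2.371 m; N'_1 = 48·cos(-14.1°) − 2·2.371 = 41.8; c'Δl = 15.18; W sinα = -11.7
Slice 2: Δl = 2.9/cos(-4.9°) = 2.911 m; N'_2 = 183·cos(-4.9°) − 33·2.911 = 86.3; c'Δl = 18.63; W sinα = -15.6
Slice 3: Δl = 2.6/cos4.6° = 2.608 m; N'_3 = 250·cos4.6° − 25·2.608 = 184.0; c'Δl = 16.69; W sinα = 20.0
Slice 4: Δl = 1.5/cos11.8° = 1.532 m; N'_4 = 136·cos11.8° − 3·1.532 = 128.5; c'Δl = 9.81; W sinα = 27.8
Slice 5: Δl = 3.0/cos19.9° = 3.191 m; N'_5 = 239·cos19.9° − 38·3.191 = 103.5; c'Δl = 20.42; W sinα = 81.4
Slice 6: Δl = 2.2/cos29.9° = 2.538 m; N'_6 = 129·cos29.9° − 32·2.538 = 30.6; c'Δl = 16.24; W sinα = 64.3
Slice 7: Δl = 3.0/cos41.0° = 3.975 m; N'_7 = 78·cos41.0° − 10·3.975 = 19.1; c'Δl = 25.44; W sinα = 51.2
Σc'Δl = 122.4 kN/m; ΣN' = 593.8 kN/m; ΣW sinα = 217.4 kN/m
Resisting = 122.4 + 593.8·tan33.1° = 122.4 + 387.1 = 509.5 kN/m
FS = 509.5 / 217.4 = 2.344

FS = 2.34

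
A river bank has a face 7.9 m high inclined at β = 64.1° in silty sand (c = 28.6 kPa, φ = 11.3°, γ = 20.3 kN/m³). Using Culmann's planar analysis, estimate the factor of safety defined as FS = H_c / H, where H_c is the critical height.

H_c = (4c/γ) · sinβ cosφ / [1 − cos(β − φ)]
    = (4·28.6/20.3) · sin64.1°·cos11.3° / [1 − cos52.8°]
    = 5.635 · 0.8821 / 0.3954 = 12.57 m
FS = H_c / H = 12.57 / 7.9 = 1.591

FS = 1.59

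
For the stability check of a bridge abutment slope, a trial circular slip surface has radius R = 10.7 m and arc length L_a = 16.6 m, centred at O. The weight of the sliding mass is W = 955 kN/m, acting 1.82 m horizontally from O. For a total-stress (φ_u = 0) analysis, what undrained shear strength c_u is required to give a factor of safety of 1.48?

c_u = 14.5 kPa

FS = c_u·L_a·R / (W·d), so c_u = FS·W·d / (L_a·R).
c_u = 1.48·955·1.82 / (16.60·10.7) = 2572.4 / 177.62 = 14.48 kPa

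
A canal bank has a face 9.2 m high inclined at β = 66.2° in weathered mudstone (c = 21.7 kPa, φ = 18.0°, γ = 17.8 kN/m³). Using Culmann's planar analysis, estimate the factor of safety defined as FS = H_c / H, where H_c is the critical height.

H_c = (4c/γ) · sinβ cosφ / [1 − cos(β − φ)]
    = (4·21.7/17.8) · sin66.2°·cos18.0° / [1 − cos48.2°]
    = 4.876 · 0.8702 / 0.3335 = 12.72 m
FS = H_c / H = 12.72 / 9.2 = 1.383

FS = 1.38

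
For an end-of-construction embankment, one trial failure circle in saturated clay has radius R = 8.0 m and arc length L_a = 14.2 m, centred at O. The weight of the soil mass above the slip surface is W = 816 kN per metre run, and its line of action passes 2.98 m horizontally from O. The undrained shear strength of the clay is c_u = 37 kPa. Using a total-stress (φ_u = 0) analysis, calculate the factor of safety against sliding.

FS = 1.73

Taking moments about the centre O, the resisting moment is provided by the undrained shear strength acting along the arc:
M_R = c_u·L_a·R = 37·14.20·8.0 = 4203.2 kN·m/m
M_D = W·d = 816·2.98 = 2431.7 kN·m/m
FS = M_R / M_D = 4203.2 / 2431.7 = 1.729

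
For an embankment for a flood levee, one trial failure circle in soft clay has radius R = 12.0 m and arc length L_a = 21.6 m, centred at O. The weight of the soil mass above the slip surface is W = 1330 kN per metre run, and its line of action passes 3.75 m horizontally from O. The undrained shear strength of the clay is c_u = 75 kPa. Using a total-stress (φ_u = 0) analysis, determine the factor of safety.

Taking moments about the centre O, the resisting moment is provided by the undrained shear strength acting along the arc:
M_R = c_u·L_a·R = 75·21.60·12.0 = 19440.0 kN·m/m
M_D = W·d = 1330·3.75 = 4987.5 kN·m/m
FS = M_R / M_D = 19440.0 / 4987.5 = 3.898

FS = 3.90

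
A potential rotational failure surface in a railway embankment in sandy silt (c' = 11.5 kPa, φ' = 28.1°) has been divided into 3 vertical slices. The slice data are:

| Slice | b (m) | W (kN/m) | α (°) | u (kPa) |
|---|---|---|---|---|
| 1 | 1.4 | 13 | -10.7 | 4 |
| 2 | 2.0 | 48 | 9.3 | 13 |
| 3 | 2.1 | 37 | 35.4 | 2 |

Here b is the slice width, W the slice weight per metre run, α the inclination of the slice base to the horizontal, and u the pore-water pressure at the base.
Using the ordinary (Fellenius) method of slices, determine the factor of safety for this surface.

Ordinary method of slices: FS = Σ[c'·Δl_i + (W_i cosα_i − u_i·Δl_i)·tanφ'] / Σ W_i sinα_i, with Δl_i = b_i / cosα_i.
Slice 1: Δl = 1.4/cos(-10.7°) = 1.425 m; N'_1 = 13·cos(-10.7°) − 4·1.425 = 7.1; c'Δl = 16.38; W sinα = -2.4
Slice 2: Δl = 2.0/cos9.3° = 2.027 m; N'_2 = 48·cos9.3° − 13·2.027 = 21.0; c'Δl = 23.31; W sinα = 7.8
Slice 3: Δl = 2.1/cos35.4° = 2.576 m; N'_3 = 37·cos35.4° − 2·2.576 = 25.0; c'Δl = 29.63; W sinα = 21.4
Σc'Δl = 69.3 kN/m; ΣN' = 53.1 kN/m; ΣW sinα = 26.8 kN/m
Resisting = 69.3 + 53.1·tan28.1° = 69.3 + 28.4 = 97.7 kN/m
FS = 97.7 / 26.8 = 3.648

FS = 3.65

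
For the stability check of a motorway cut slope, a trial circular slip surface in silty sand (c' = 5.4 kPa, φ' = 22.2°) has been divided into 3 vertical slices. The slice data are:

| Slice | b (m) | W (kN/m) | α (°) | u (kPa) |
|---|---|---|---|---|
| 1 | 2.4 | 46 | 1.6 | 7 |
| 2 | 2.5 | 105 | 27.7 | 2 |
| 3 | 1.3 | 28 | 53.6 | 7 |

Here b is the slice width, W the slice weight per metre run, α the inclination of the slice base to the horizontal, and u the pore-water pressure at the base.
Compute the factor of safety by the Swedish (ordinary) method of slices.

Ordinary method of slices: FS = Σ[c'·Δl_i + (W_i cosα_i − u_i·Δl_i)·tanφ'] / Σ W_i sinα_i, with Δl_i = b_i / cosα_i.
Slice 1: Δl = 2.4/cos1.6° = 2.401 m; N'_1 = 46·cos1.6° − 7·2.401 = 29.2; c'Δl = 12.97; W sinα = 1.3
Slice 2: Δl = 2.5/cos27.7° = 2.824 m; N'_2 = 105·cos27.7° − 2·2.824 = 87.3; c'Δl = 15.25; W sinα = 48.8
Slice 3: Δl = 1.3/cos53.6° = 2.191 m; N'_3 = 28·cos53.6° − 7·2.191 = 1.3; c'Δl = 11.83; W sinα = 22.5
Σc'Δl = 40.0 kN/m; ΣN' = 117.8 kN/m; ΣW sinα = 72.6 kN/m
Resisting = 40.0 + 117.8·tan22.2° = 40.0 + 48.1 = 88.1 kN/m
FS = 88.1 / 72.6 = 1.213

FS = 1.21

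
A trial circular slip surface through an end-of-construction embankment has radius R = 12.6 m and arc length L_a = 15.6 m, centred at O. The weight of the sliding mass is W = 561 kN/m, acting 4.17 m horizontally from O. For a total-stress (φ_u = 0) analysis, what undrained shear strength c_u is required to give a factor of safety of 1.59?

FS = c_u·L_a·R / (W·d), so c_u = FS·W·d / (L_a·R).
c_u = 1.59·561·4.17 / (15.60·12.6) = 3719.6 / 196.56 = 18.92 kPa

c_u = 18.9 kPa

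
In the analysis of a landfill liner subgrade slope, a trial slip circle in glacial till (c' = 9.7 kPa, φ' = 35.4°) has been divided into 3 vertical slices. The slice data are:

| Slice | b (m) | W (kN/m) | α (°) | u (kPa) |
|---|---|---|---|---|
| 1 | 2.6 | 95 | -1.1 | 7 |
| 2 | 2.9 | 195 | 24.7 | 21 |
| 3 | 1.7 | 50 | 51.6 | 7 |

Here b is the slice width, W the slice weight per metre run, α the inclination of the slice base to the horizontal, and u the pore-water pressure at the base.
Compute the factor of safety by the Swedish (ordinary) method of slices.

Ordinary method of slices: FS = Σ[c'·Δl_i + (W_i cosα_i − u_i·Δl_i)·tanφ'] / Σ W_i sinα_i, with Δl_i = b_i / cosα_i.
Slice 1: Δl = 2.6/cos(-1.1°) = 2.600 m; N'_1 = 95·cos(-1.1°) − 7·2.600 = 76.8; c'Δl = 25.22; W sinα = -1.8
Slice 2: Δl = 2.9/cos24.7° = 3.192 m; N'_2 = 195·cos24.7° − 21·3.192 = 110.1; c'Δl = 30.96; W sinα = 81.5
Slice 3: Δl = 1.7/cos51.6° = 2.737 m; N'_3 = 50·cos51.6° − 7·2.737 = 11.9; c'Δl = 26.55; W sinα = 39.2
Σc'Δl = 82.7 kN/m; ΣN' = 198.8 kN/m; ΣW sinα = 118.8 kN/m
Resisting = 82.7 + 198.8·tan35.4° = 82.7 + 141.3 = 224.0 kN/m
FS = 224.0 / 118.8 = 1.885

FS = 1.88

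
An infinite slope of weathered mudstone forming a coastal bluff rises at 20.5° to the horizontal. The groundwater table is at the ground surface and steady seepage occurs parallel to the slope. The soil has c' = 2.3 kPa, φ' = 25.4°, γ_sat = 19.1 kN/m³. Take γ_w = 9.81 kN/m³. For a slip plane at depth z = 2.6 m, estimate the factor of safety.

FS = 0.76

With seepage parallel to the slope and the water table at the surface, the effective normal stress on the slip plane uses the buoyant unit weight γ' = γ_sat − γ_w while the driving shear stress uses γ_sat:
FS = [c' + γ' z cos²β tanφ'] / [γ_sat z sinβ cosβ]
γ' = 19.1 − 9.81 = 9.29 kN/m³
Numerator = 2.3 + 9.29·2.6·cos²20.5°·tan25.4° = 2.3 + 9.29·2.6·0.8774·0.4748 = 12.363 kPa
Denominator = 19.1·2.6·sin20.5°·cos20.5° = 19.1·2.6·0.3502·0.9367 = 16.290 kPa
FS = 12.363 / 16.290 = 0.759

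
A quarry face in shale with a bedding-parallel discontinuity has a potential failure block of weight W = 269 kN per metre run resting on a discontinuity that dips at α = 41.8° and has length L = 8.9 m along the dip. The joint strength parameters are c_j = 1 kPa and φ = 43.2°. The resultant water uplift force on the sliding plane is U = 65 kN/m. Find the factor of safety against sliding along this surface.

Resolving the block weight along and normal to the plane and applying the Mohr–Coulomb strength on the joint:
N' = W cosα − U = 269·cos41.8° − 65 = 135.5 kN/m
Driving force T = W sinα = 269·sin41.8° = 179.3 kN/m
Resisting force R = c_j·L + N'·tanφ = 1·8.9 + 135.5·tan43.2° = 8.9 + 127.3 = 136.2 kN/m
FS = R / T = 136.2 / 179.3 = 0.759

FS = 0.76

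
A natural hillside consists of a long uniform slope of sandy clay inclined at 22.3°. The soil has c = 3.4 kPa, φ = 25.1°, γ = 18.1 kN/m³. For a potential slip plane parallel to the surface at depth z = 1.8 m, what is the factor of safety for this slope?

FS = 1.44

For an infinite slope with a slip plane parallel to the surface (no pore pressure): FS = [c + γz cos²β tanφ] / [γz sinβ cosβ].
γz = 18.1·1.8 = 32.58 kN/m²
Numerator = 3.4 + 32.58·cos²22.3°·tan25.1° = 3.4 + 32.58·0.8560·0.4684 = 16.464 kPa
Denominator = 32.58·sin22.3°·cos22.3° = 32.58·0.3795·0.9252 = 11.438 kPa
FS = 16.464 / 11.438 = 1.439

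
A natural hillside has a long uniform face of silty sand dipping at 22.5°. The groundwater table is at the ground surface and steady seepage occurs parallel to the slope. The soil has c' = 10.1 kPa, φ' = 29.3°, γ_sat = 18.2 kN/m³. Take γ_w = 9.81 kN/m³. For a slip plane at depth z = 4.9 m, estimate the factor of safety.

FS = 0.94

With seepage parallel to the slope and the water table at the surface, the effective normal stress on the slip plane uses the buoyant unit weight γ' = γ_sat − γ_w while the driving shear stress uses γ_sat:
FS = [c' + γ' z cos²β tanφ'] / [γ_sat z sinβ cosβ]
γ' = 18.2 − 9.81 = 8.39 kN/m³
Numerator = 10.1 + 8.39·4.9·cos²22.5°·tan29.3° = 10.1 + 8.39·4.9·0.8536·0.5612 = 29.792 kPa
Denominator = 18.2·4.9·sin22.5°·cos22.5° = 18.2·4.9·0.3827·0.9239 = 31.530 kPa
FS = 29.792 / 31.530 = 0.945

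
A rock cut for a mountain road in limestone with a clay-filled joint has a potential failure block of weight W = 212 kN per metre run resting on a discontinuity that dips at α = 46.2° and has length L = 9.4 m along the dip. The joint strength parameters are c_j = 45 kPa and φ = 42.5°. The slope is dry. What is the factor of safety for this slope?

FS = 3.64

Resolving the block weight along and normal to the plane and applying the Mohr–Coulomb strength on the joint:
N' = W cosα = 212·cos46.2° = 146.7 kN/m
Driving force T = W sinα = 212·sin46.2° = 153.0 kN/m
Resisting force R = c_j·L + N'·tanφ = 45·9.4 + 146.7·tan42.5° = 423.0 + 134.5 = 557.5 kN/m
FS = R / T = 557.5 / 153.0 = 3.643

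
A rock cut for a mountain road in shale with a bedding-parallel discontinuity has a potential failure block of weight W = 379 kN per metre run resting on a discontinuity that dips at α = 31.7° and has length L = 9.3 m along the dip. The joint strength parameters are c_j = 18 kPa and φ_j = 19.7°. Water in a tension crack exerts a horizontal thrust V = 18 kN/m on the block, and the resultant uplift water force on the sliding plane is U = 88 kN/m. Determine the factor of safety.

Resolving the block weight along and normal to the plane and applying the Mohr–Coulomb strength on the joint:
N' = W cosα − U − V sinα = 379·cos31.7° − 88 − 18·sin31.7° = 225.0 kN/m
Driving force T = W sinα + V cosα = 379·sin31.7° + 18·cos31.7° = 214.5 kN/m
Resisting force R = c_j·L + N'·tanφ_j = 18·9.3 + 225.0·tan19.7° = 167.4 + 80.6 = 248.0 kN/m
FS = R / T = 248.0 / 214.5 = 1.156

FS = 1.16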